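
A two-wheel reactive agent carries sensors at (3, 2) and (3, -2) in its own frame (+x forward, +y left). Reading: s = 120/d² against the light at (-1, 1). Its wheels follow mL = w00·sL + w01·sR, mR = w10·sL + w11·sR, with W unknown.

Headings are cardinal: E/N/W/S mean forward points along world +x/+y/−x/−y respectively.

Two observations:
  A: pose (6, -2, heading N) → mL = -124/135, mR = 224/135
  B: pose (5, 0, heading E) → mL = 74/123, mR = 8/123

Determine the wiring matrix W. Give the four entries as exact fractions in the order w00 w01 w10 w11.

obs A: pose=(6,-2,N) → sL=24/5, sR=40/27, mL=-124/135, mR=224/135
obs B: pose=(5,0,E) → sL=60/41, sR=4/3, mL=74/123, mR=8/123
sensor matrix S = [[24/5, 40/27], [60/41, 4/3]]; det S = 7808/1845
solve [mL_A; mL_B] = S·[w00; w01] and [mR_A; mR_B] = S·[w10; w11]:
  w00 = -1/2, w01 = 1, w10 = 1/2, w11 = -1/2

-1/2 1 1/2 -1/2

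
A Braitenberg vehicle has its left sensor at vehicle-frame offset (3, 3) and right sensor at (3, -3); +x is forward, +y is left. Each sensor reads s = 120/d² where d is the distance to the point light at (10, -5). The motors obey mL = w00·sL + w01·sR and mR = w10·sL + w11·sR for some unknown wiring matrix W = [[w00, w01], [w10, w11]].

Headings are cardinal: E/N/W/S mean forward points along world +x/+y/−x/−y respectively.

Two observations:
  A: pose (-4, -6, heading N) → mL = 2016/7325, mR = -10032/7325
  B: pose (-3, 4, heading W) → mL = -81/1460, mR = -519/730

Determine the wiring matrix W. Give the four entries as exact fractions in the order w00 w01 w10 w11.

obs A: pose=(-4,-6,N) → sL=120/293, sR=24/25, mL=2016/7325, mR=-10032/7325
obs B: pose=(-3,4,W) → sL=30/73, sR=3/10, mL=-81/1460, mR=-519/730
sensor matrix S = [[120/293, 24/25], [30/73, 3/10]]; det S = -29052/106945
solve [mL_A; mL_B] = S·[w00; w01] and [mR_A; mR_B] = S·[w10; w11]:
  w00 = -1/2, w01 = 1/2, w10 = -1, w11 = -1

-1/2 1/2 -1 -1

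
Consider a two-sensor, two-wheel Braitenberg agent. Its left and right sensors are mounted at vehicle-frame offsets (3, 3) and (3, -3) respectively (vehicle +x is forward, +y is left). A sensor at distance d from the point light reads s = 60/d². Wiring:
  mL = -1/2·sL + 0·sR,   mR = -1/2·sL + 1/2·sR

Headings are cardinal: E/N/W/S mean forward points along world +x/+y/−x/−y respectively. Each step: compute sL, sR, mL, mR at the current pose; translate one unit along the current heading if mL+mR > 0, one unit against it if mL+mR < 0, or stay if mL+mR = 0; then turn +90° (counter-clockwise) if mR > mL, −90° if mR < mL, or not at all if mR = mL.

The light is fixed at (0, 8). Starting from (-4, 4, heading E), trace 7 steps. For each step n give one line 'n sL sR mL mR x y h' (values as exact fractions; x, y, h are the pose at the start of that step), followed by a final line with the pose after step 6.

n=0: pose=(-4,4,E); sL=30, sR=6/5; mL=-15, mR=-72/5; mL+mR=-147/5 → advance -1; mR−mL=3/5 → turn +1·90°
n=1: pose=(-5,4,N); sL=12/13, sR=12; mL=-6/13, mR=72/13; mL+mR=66/13 → advance +1; mR−mL=6 → turn +1·90°
n=2: pose=(-5,5,W); sL=3/5, sR=15/16; mL=-3/10, mR=27/160; mL+mR=-21/160 → advance -1; mR−mL=15/32 → turn +1·90°
n=3: pose=(-4,5,S); sL=60/37, sR=12/17; mL=-30/37, mR=-288/629; mL+mR=-798/629 → advance -1; mR−mL=6/17 → turn +1·90°
n=4: pose=(-4,6,E); sL=30, sR=30/13; mL=-15, mR=-180/13; mL+mR=-375/13 → advance -1; mR−mL=15/13 → turn +1·90°
n=5: pose=(-5,6,N); sL=12/13, sR=12; mL=-6/13, mR=72/13; mL+mR=66/13 → advance +1; mR−mL=6 → turn +1·90°
n=6: pose=(-5,7,W); sL=3/4, sR=15/17; mL=-3/8, mR=9/136; mL+mR=-21/68 → advance -1; mR−mL=15/34 → turn +1·90°

0 30 6/5 -15 -72/5 -4 4 E
1 12/13 12 -6/13 72/13 -5 4 N
2 3/5 15/16 -3/10 27/160 -5 5 W
3 60/37 12/17 -30/37 -288/629 -4 5 S
4 30 30/13 -15 -180/13 -4 6 E
5 12/13 12 -6/13 72/13 -5 6 N
6 3/4 15/17 -3/8 9/136 -5 7 W
final -4 7 S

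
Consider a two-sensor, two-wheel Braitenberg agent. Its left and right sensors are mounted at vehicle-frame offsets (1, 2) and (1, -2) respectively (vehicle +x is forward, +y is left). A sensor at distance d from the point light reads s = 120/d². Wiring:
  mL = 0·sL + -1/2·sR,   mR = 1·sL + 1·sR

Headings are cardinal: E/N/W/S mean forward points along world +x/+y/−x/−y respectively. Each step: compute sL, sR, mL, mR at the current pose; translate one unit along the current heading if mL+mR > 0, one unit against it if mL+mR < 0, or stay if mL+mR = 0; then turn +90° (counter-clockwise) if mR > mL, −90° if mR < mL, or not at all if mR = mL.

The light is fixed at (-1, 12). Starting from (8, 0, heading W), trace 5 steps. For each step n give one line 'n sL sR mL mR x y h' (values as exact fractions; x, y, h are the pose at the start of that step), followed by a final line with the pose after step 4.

n=0: pose=(8,0,W); sL=6/13, sR=30/41; mL=-15/41, mR=636/533; mL+mR=441/533 → advance +1; mR−mL=831/533 → turn +1·90°
n=1: pose=(7,0,S); sL=120/269, sR=24/41; mL=-12/41, mR=11376/11029; mL+mR=8148/11029 → advance +1; mR−mL=14604/11029 → turn +1·90°
n=2: pose=(7,-1,E); sL=60/101, sR=20/51; mL=-10/51, mR=5080/5151; mL+mR=4070/5151 → advance +1; mR−mL=2030/1717 → turn +1·90°
n=3: pose=(8,-1,N); sL=120/193, sR=24/53; mL=-12/53, mR=10992/10229; mL+mR=8676/10229 → advance +1; mR−mL=13308/10229 → turn +1·90°
n=4: pose=(8,0,W); sL=6/13, sR=30/41; mL=-15/41, mR=636/533; mL+mR=441/533 → advance +1; mR−mL=831/533 → turn +1·90°

0 6/13 30/41 -15/41 636/533 8 0 W
1 120/269 24/41 -12/41 11376/11029 7 0 S
2 60/101 20/51 -10/51 5080/5151 7 -1 E
3 120/193 24/53 -12/53 10992/10229 8 -1 N
4 6/13 30/41 -15/41 636/533 8 0 W
final 7 0 S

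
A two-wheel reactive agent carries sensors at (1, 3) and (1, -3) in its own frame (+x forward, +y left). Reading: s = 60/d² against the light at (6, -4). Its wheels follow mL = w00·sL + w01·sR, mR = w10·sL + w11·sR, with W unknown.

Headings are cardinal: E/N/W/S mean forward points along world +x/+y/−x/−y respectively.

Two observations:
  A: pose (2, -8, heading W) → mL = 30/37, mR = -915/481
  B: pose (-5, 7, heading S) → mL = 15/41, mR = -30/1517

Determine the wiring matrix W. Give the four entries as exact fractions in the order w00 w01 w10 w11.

1 0 1/2 -1

obs A: pose=(2,-8,W) → sL=30/37, sR=30/13, mL=30/37, mR=-915/481
obs B: pose=(-5,7,S) → sL=15/41, sR=15/74, mL=15/41, mR=-30/1517
sensor matrix S = [[30/37, 30/13], [15/41, 15/74]]; det S = -496125/729677
solve [mL_A; mL_B] = S·[w00; w01] and [mR_A; mR_B] = S·[w10; w11]:
  w00 = 1, w01 = 0, w10 = 1/2, w11 = -1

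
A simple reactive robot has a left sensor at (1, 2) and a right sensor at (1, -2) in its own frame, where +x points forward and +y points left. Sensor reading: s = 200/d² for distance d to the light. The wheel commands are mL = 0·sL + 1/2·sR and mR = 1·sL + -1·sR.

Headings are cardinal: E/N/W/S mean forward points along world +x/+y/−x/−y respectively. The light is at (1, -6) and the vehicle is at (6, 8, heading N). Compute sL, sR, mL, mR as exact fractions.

100/117 100/137 50/137 2000/16029

left sensor world pos  = (4, 9); dL² = 234
right sensor world pos = (8, 9); dR² = 274
sL = 200/234 = 100/117
sR = 200/274 = 100/137
mL = 0·sL + 1/2·sR = 50/137
mR = 1·sL + -1·sR = 2000/16029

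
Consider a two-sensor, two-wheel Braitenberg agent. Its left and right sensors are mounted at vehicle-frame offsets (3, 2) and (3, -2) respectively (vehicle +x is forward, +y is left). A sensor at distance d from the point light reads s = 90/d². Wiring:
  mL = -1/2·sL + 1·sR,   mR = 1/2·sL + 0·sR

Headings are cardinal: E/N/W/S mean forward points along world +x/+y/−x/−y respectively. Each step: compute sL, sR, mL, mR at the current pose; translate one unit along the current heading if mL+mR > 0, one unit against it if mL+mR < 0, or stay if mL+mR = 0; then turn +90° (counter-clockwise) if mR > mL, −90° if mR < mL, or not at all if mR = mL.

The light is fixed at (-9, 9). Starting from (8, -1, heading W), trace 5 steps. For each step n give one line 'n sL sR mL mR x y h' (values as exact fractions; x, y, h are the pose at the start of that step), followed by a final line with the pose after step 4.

n=0: pose=(8,-1,W); sL=9/34, sR=9/26; mL=189/884, mR=9/68; mL+mR=9/26 → advance +1; mR−mL=-18/221 → turn -1·90°
n=1: pose=(7,-1,N); sL=18/49, sR=90/373; mL=1053/18277, mR=9/49; mL+mR=90/373 → advance +1; mR−mL=2304/18277 → turn +1·90°
n=2: pose=(7,0,W); sL=9/29, sR=45/109; mL=1629/6322, mR=9/58; mL+mR=45/109 → advance +1; mR−mL=-324/3161 → turn -1·90°
n=3: pose=(6,0,N); sL=18/41, sR=18/65; mL=153/2665, mR=9/41; mL+mR=18/65 → advance +1; mR−mL=432/2665 → turn +1·90°
n=4: pose=(6,1,W); sL=45/122, sR=1/2; mL=77/244, mR=45/244; mL+mR=1/2 → advance +1; mR−mL=-8/61 → turn -1·90°

0 9/34 9/26 189/884 9/68 8 -1 W
1 18/49 90/373 1053/18277 9/49 7 -1 N
2 9/29 45/109 1629/6322 9/58 7 0 W
3 18/41 18/65 153/2665 9/41 6 0 N
4 45/122 1/2 77/244 45/244 6 1 W
final 5 1 N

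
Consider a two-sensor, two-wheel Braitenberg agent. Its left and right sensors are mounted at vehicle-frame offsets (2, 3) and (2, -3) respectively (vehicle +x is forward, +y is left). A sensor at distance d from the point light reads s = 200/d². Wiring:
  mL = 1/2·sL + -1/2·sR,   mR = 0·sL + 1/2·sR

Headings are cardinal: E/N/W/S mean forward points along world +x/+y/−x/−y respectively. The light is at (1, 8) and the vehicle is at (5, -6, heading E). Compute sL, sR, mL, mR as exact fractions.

200/157 8/13 672/2041 4/13

left sensor world pos  = (7, -3); dL² = 157
right sensor world pos = (7, -9); dR² = 325
sL = 200/157 = 200/157
sR = 200/325 = 8/13
mL = 1/2·sL + -1/2·sR = 672/2041
mR = 0·sL + 1/2·sR = 4/13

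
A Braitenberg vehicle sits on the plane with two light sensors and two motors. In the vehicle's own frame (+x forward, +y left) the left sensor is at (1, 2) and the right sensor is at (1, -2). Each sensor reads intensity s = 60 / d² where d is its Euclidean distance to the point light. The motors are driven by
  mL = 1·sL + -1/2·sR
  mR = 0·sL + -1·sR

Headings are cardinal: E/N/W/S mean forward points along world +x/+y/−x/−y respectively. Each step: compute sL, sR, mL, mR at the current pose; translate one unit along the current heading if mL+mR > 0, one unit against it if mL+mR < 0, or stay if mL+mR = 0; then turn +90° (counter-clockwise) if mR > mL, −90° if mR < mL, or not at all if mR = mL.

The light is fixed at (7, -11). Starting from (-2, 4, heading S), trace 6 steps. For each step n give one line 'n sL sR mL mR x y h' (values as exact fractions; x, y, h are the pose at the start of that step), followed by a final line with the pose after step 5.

0 12/49 60/317 2334/15533 -60/317 -2 4 S
1 15/74 15/106 1035/7844 -15/106 -2 5 W
2 60/389 12/65 1566/25285 -12/65 -1 5 N
3 30/169 30/109 735/18421 -30/109 -1 4 E
4 12/49 60/317 2334/15533 -60/317 -2 4 S
5 15/74 15/106 1035/7844 -15/106 -2 5 W
final -1 5 N

n=0: pose=(-2,4,S); sL=12/49, sR=60/317; mL=2334/15533, mR=-60/317; mL+mR=-606/15533 → advance -1; mR−mL=-5274/15533 → turn -1·90°
n=1: pose=(-2,5,W); sL=15/74, sR=15/106; mL=1035/7844, mR=-15/106; mL+mR=-75/7844 → advance -1; mR−mL=-2145/7844 → turn -1·90°
n=2: pose=(-1,5,N); sL=60/389, sR=12/65; mL=1566/25285, mR=-12/65; mL+mR=-3102/25285 → advance -1; mR−mL=-6234/25285 → turn -1·90°
n=3: pose=(-1,4,E); sL=30/169, sR=30/109; mL=735/18421, mR=-30/109; mL+mR=-4335/18421 → advance -1; mR−mL=-5805/18421 → turn -1·90°
n=4: pose=(-2,4,S); sL=12/49, sR=60/317; mL=2334/15533, mR=-60/317; mL+mR=-606/15533 → advance -1; mR−mL=-5274/15533 → turn -1·90°
n=5: pose=(-2,5,W); sL=15/74, sR=15/106; mL=1035/7844, mR=-15/106; mL+mR=-75/7844 → advance -1; mR−mL=-2145/7844 → turn -1·90°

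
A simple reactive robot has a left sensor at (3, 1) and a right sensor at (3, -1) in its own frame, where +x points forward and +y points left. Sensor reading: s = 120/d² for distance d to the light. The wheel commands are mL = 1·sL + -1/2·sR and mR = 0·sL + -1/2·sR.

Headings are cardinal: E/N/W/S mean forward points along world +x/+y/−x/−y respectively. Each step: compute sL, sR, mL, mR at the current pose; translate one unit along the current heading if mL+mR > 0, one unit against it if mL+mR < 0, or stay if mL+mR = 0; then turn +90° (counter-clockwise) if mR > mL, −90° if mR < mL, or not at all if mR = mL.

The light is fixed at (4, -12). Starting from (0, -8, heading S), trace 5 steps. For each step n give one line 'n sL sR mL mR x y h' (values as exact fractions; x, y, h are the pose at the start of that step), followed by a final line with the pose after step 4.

0 12 60/13 126/13 -30/13 0 -8 S
1 120/53 24/13 924/689 -12/13 0 -9 W
2 5/3 30/13 20/39 -15/13 -1 -9 N
3 120/13 24 -36/13 -12 -1 -10 E
4 60/13 12/5 222/65 -6/5 -2 -10 S
final -2 -11 W

n=0: pose=(0,-8,S); sL=12, sR=60/13; mL=126/13, mR=-30/13; mL+mR=96/13 → advance +1; mR−mL=-12 → turn -1·90°
n=1: pose=(0,-9,W); sL=120/53, sR=24/13; mL=924/689, mR=-12/13; mL+mR=288/689 → advance +1; mR−mL=-120/53 → turn -1·90°
n=2: pose=(-1,-9,N); sL=5/3, sR=30/13; mL=20/39, mR=-15/13; mL+mR=-25/39 → advance -1; mR−mL=-5/3 → turn -1·90°
n=3: pose=(-1,-10,E); sL=120/13, sR=24; mL=-36/13, mR=-12; mL+mR=-192/13 → advance -1; mR−mL=-120/13 → turn -1·90°
n=4: pose=(-2,-10,S); sL=60/13, sR=12/5; mL=222/65, mR=-6/5; mL+mR=144/65 → advance +1; mR−mL=-60/13 → turn -1·90°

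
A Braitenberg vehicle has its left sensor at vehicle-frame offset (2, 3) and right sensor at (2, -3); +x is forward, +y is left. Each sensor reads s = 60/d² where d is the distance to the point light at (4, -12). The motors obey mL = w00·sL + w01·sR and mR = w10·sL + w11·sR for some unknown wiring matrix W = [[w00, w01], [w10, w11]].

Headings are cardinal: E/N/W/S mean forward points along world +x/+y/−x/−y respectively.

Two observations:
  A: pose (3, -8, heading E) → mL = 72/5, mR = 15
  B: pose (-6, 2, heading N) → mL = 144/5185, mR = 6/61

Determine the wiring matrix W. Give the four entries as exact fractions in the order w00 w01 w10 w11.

-1/2 1/2 0 1/2

obs A: pose=(3,-8,E) → sL=6/5, sR=30, mL=72/5, mR=15
obs B: pose=(-6,2,N) → sL=12/85, sR=12/61, mL=144/5185, mR=6/61
sensor matrix S = [[6/5, 30], [12/85, 12/61]]; det S = -20736/5185
solve [mL_A; mL_B] = S·[w00; w01] and [mR_A; mR_B] = S·[w10; w11]:
  w00 = -1/2, w01 = 1/2, w10 = 0, w11 = 1/2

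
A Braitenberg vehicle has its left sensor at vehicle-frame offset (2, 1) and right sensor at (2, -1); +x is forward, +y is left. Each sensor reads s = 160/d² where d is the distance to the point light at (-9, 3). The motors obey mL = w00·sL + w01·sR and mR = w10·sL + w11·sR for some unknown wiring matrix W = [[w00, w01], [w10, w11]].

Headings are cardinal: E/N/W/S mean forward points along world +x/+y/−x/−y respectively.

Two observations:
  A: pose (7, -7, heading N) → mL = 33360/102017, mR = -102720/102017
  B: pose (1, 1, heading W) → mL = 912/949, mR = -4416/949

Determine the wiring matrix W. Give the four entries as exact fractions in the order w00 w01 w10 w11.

1 -1/2 -1 -1

obs A: pose=(7,-7,N) → sL=160/289, sR=160/353, mL=33360/102017, mR=-102720/102017
obs B: pose=(1,1,W) → sL=160/73, sR=32/13, mL=912/949, mR=-4416/949
sensor matrix S = [[160/289, 160/353], [160/73, 32/13]]; det S = 35758080/96814133
solve [mL_A; mL_B] = S·[w00; w01] and [mR_A; mR_B] = S·[w10; w11]:
  w00 = 1, w01 = -1/2, w10 = -1, w11 = -1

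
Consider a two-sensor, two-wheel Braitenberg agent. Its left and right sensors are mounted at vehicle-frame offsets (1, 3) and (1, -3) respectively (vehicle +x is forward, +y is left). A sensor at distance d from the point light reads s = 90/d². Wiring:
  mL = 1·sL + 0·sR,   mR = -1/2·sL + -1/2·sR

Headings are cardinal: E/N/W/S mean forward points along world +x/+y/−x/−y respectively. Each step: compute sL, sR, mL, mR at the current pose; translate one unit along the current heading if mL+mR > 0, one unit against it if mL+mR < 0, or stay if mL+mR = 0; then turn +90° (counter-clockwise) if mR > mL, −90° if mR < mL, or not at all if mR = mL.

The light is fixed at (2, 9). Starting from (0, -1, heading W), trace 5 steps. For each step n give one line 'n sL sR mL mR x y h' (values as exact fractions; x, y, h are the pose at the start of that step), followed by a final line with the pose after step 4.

n=0: pose=(0,-1,W); sL=45/89, sR=45/29; mL=45/89, mR=-2655/2581; mL+mR=-1350/2581 → advance -1; mR−mL=-3960/2581 → turn -1·90°
n=1: pose=(1,-1,N); sL=90/97, sR=18/17; mL=90/97, mR=-1638/1649; mL+mR=-108/1649 → advance -1; mR−mL=-3168/1649 → turn -1·90°
n=2: pose=(1,-2,E); sL=45/32, sR=45/98; mL=45/32, mR=-2925/3136; mL+mR=1485/3136 → advance +1; mR−mL=-7335/3136 → turn -1·90°
n=3: pose=(2,-2,S); sL=10/17, sR=10/17; mL=10/17, mR=-10/17; mL+mR=0 → advance +0; mR−mL=-20/17 → turn -1·90°
n=4: pose=(2,-2,W); sL=90/197, sR=18/13; mL=90/197, mR=-2358/2561; mL+mR=-1188/2561 → advance -1; mR−mL=-3528/2561 → turn -1·90°

0 45/89 45/29 45/89 -2655/2581 0 -1 W
1 90/97 18/17 90/97 -1638/1649 1 -1 N
2 45/32 45/98 45/32 -2925/3136 1 -2 E
3 10/17 10/17 10/17 -10/17 2 -2 S
4 90/197 18/13 90/197 -2358/2561 2 -2 W
final 3 -2 N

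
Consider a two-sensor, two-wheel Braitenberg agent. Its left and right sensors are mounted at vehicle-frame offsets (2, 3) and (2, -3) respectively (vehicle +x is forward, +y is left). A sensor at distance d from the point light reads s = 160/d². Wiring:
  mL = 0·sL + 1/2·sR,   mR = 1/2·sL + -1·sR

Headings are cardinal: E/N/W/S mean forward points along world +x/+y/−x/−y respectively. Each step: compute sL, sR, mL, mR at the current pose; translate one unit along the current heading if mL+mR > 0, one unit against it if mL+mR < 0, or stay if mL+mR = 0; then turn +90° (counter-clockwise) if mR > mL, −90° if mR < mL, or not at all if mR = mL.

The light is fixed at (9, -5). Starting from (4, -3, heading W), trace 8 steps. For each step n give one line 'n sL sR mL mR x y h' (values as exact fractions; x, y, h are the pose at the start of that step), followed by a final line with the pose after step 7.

n=0: pose=(4,-3,W); sL=16/5, sR=80/37; mL=40/37, mR=-104/185; mL+mR=96/185 → advance +1; mR−mL=-304/185 → turn -1·90°
n=1: pose=(3,-3,N); sL=160/97, sR=32/5; mL=16/5, mR=-2704/485; mL+mR=-1152/485 → advance -1; mR−mL=-4256/485 → turn -1·90°
n=2: pose=(3,-4,E); sL=5, sR=8; mL=4, mR=-11/2; mL+mR=-3/2 → advance -1; mR−mL=-19/2 → turn -1·90°
n=3: pose=(2,-4,S); sL=160/17, sR=160/101; mL=80/101, mR=5360/1717; mL+mR=6720/1717 → advance +1; mR−mL=4000/1717 → turn +1·90°
n=4: pose=(2,-5,E); sL=80/17, sR=80/17; mL=40/17, mR=-40/17; mL+mR=0 → advance +0; mR−mL=-80/17 → turn -1·90°
n=5: pose=(2,-5,S); sL=8, sR=20/13; mL=10/13, mR=32/13; mL+mR=42/13 → advance +1; mR−mL=22/13 → turn +1·90°
n=6: pose=(2,-6,E); sL=160/29, sR=160/41; mL=80/41, mR=-1360/1189; mL+mR=960/1189 → advance +1; mR−mL=-3680/1189 → turn -1·90°
n=7: pose=(3,-6,S); sL=80/9, sR=16/9; mL=8/9, mR=8/3; mL+mR=32/9 → advance +1; mR−mL=16/9 → turn +1·90°

0 16/5 80/37 40/37 -104/185 4 -3 W
1 160/97 32/5 16/5 -2704/485 3 -3 N
2 5 8 4 -11/2 3 -4 E
3 160/17 160/101 80/101 5360/1717 2 -4 S
4 80/17 80/17 40/17 -40/17 2 -5 E
5 8 20/13 10/13 32/13 2 -5 S
6 160/29 160/41 80/41 -1360/1189 2 -6 E
7 80/9 16/9 8/9 8/3 3 -6 S
final 3 -7 E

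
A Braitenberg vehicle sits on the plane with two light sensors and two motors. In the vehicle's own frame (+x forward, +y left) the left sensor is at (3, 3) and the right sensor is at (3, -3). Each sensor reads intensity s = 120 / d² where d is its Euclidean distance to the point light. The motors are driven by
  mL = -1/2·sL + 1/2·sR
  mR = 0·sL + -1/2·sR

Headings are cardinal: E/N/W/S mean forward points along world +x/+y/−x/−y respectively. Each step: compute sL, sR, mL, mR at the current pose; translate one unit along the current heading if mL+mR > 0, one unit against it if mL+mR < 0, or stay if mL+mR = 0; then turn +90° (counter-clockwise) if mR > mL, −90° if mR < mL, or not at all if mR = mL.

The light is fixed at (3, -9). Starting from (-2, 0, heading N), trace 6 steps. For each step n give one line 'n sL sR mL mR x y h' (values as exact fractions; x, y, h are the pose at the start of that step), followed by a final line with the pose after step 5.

0 15/26 30/37 225/1924 -15/37 -2 0 N
1 24/25 120/29 1152/725 -60/29 -2 -1 E
2 60/17 60/53 -1080/901 -30/53 -3 -1 S
3 40/51 8/3 16/17 -4/3 -3 0 E
4 30/13 15/17 -315/442 -15/34 -4 0 S
5 24/37 24/13 288/481 -12/13 -4 1 E
final -5 1 S

n=0: pose=(-2,0,N); sL=15/26, sR=30/37; mL=225/1924, mR=-15/37; mL+mR=-15/52 → advance -1; mR−mL=-1005/1924 → turn -1·90°
n=1: pose=(-2,-1,E); sL=24/25, sR=120/29; mL=1152/725, mR=-60/29; mL+mR=-12/25 → advance -1; mR−mL=-2652/725 → turn -1·90°
n=2: pose=(-3,-1,S); sL=60/17, sR=60/53; mL=-1080/901, mR=-30/53; mL+mR=-30/17 → advance -1; mR−mL=570/901 → turn +1·90°
n=3: pose=(-3,0,E); sL=40/51, sR=8/3; mL=16/17, mR=-4/3; mL+mR=-20/51 → advance -1; mR−mL=-116/51 → turn -1·90°
n=4: pose=(-4,0,S); sL=30/13, sR=15/17; mL=-315/442, mR=-15/34; mL+mR=-15/13 → advance -1; mR−mL=60/221 → turn +1·90°
n=5: pose=(-4,1,E); sL=24/37, sR=24/13; mL=288/481, mR=-12/13; mL+mR=-12/37 → advance -1; mR−mL=-732/481 → turn -1·90°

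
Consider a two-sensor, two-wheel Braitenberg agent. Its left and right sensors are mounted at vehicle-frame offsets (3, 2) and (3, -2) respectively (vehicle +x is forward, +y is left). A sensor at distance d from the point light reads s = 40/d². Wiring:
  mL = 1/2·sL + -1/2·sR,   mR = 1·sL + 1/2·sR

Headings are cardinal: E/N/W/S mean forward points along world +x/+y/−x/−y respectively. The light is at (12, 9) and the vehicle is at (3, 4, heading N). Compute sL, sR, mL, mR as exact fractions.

8/25 40/53 -288/1325 924/1325

left sensor world pos  = (1, 7); dL² = 125
right sensor world pos = (5, 7); dR² = 53
sL = 40/125 = 8/25
sR = 40/53 = 40/53
mL = 1/2·sL + -1/2·sR = -288/1325
mR = 1·sL + 1/2·sR = 924/1325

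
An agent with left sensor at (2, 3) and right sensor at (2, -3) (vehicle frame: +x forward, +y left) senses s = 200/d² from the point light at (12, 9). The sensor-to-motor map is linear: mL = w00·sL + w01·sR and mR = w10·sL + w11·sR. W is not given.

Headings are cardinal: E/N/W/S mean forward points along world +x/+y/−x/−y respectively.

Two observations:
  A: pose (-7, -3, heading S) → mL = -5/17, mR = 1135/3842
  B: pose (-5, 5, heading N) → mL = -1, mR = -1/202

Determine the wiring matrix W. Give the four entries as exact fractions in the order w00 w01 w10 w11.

0 -1 1 -1/2

obs A: pose=(-7,-3,S) → sL=50/113, sR=5/17, mL=-5/17, mR=1135/3842
obs B: pose=(-5,5,N) → sL=50/101, sR=1, mL=-1, mR=-1/202
sensor matrix S = [[50/113, 5/17], [50/101, 1]]; det S = 57600/194021
solve [mL_A; mL_B] = S·[w00; w01] and [mR_A; mR_B] = S·[w10; w11]:
  w00 = 0, w01 = -1, w10 = 1, w11 = -1/2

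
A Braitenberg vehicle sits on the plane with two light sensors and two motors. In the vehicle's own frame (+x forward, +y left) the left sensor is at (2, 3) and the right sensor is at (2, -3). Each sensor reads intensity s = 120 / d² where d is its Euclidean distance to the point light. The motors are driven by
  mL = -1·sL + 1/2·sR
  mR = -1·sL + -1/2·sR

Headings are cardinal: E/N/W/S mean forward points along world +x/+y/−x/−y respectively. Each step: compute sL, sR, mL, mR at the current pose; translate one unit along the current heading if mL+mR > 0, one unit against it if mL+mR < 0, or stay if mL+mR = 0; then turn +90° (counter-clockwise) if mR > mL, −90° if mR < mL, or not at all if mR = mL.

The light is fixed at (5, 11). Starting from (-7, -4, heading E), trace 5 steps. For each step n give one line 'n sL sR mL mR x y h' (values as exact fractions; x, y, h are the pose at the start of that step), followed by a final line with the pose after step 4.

n=0: pose=(-7,-4,E); sL=30/61, sR=15/53; mL=-2265/6466, mR=-4095/6466; mL+mR=-60/61 → advance -1; mR−mL=-15/53 → turn -1·90°
n=1: pose=(-8,-4,S); sL=120/389, sR=24/109; mL=-8412/42401, mR=-17748/42401; mL+mR=-240/389 → advance -1; mR−mL=-24/109 → turn -1·90°
n=2: pose=(-8,-3,W); sL=60/257, sR=60/173; mL=-2670/44461, mR=-18090/44461; mL+mR=-120/257 → advance -1; mR−mL=-60/173 → turn -1·90°
n=3: pose=(-7,-3,N); sL=40/123, sR=8/15; mL=-12/205, mR=-364/615; mL+mR=-80/123 → advance -1; mR−mL=-8/15 → turn -1·90°
n=4: pose=(-7,-4,E); sL=30/61, sR=15/53; mL=-2265/6466, mR=-4095/6466; mL+mR=-60/61 → advance -1; mR−mL=-15/53 → turn -1·90°

0 30/61 15/53 -2265/6466 -4095/6466 -7 -4 E
1 120/389 24/109 -8412/42401 -17748/42401 -8 -4 S
2 60/257 60/173 -2670/44461 -18090/44461 -8 -3 W
3 40/123 8/15 -12/205 -364/615 -7 -3 N
4 30/61 15/53 -2265/6466 -4095/6466 -7 -4 E
final -8 -4 S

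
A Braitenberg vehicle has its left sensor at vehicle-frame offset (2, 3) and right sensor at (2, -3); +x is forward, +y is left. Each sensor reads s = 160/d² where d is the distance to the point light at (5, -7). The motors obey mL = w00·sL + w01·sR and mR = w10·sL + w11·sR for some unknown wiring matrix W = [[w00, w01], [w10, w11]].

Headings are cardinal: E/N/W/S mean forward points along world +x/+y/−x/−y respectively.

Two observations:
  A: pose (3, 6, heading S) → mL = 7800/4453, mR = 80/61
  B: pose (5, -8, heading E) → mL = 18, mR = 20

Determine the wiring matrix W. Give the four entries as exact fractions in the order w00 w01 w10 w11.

1/2 1 1 0

obs A: pose=(3,6,S) → sL=80/61, sR=80/73, mL=7800/4453, mR=80/61
obs B: pose=(5,-8,E) → sL=20, sR=8, mL=18, mR=20
sensor matrix S = [[80/61, 80/73], [20, 8]]; det S = -50880/4453
solve [mL_A; mL_B] = S·[w00; w01] and [mR_A; mR_B] = S·[w10; w11]:
  w00 = 1/2, w01 = 1, w10 = 1, w11 = 0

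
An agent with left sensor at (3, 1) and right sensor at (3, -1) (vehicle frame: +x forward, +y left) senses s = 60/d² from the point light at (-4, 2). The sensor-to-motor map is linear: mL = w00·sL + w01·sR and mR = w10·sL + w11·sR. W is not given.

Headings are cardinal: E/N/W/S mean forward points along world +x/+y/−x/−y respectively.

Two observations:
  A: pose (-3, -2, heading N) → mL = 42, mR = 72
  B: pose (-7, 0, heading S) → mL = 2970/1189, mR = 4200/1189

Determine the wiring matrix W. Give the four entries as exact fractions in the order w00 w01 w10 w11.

1/2 1 1 1

obs A: pose=(-3,-2,N) → sL=60, sR=12, mL=42, mR=72
obs B: pose=(-7,0,S) → sL=60/29, sR=60/41, mL=2970/1189, mR=4200/1189
sensor matrix S = [[60, 12], [60/29, 60/41]]; det S = 74880/1189
solve [mL_A; mL_B] = S·[w00; w01] and [mR_A; mR_B] = S·[w10; w11]:
  w00 = 1/2, w01 = 1, w10 = 1, w11 = 1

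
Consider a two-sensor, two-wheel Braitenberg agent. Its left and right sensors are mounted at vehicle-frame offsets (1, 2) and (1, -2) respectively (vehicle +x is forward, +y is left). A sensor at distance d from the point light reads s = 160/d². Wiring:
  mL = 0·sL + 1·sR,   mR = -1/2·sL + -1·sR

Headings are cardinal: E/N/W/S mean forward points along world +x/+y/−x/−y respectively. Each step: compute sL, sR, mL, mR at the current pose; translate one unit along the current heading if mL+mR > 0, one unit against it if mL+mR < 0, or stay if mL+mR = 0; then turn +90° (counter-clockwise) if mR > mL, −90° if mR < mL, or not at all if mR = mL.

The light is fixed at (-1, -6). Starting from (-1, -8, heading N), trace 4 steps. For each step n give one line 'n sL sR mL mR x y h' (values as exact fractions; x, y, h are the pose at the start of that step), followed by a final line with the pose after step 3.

n=0: pose=(-1,-8,N); sL=32, sR=32; mL=32, mR=-48; mL+mR=-16 → advance -1; mR−mL=-80 → turn -1·90°
n=1: pose=(-1,-9,E); sL=80, sR=80/13; mL=80/13, mR=-600/13; mL+mR=-40 → advance -1; mR−mL=-680/13 → turn -1·90°
n=2: pose=(-2,-9,S); sL=160/17, sR=32/5; mL=32/5, mR=-944/85; mL+mR=-80/17 → advance -1; mR−mL=-1488/85 → turn -1·90°
n=3: pose=(-2,-8,W); sL=8, sR=40; mL=40, mR=-44; mL+mR=-4 → advance -1; mR−mL=-84 → turn -1·90°

0 32 32 32 -48 -1 -8 N
1 80 80/13 80/13 -600/13 -1 -9 E
2 160/17 32/5 32/5 -944/85 -2 -9 S
3 8 40 40 -44 -2 -8 W
final -1 -8 N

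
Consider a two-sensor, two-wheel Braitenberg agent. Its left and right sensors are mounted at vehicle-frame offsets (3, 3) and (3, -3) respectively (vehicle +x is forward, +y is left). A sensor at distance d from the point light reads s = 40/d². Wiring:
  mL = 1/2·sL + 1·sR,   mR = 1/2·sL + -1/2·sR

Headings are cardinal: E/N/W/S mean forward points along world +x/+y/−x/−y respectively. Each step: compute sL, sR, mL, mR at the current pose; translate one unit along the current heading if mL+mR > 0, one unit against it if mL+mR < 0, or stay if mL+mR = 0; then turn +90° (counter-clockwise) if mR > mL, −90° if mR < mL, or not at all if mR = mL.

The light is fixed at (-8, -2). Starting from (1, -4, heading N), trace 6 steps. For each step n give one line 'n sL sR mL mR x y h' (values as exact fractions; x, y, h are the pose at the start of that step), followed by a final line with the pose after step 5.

0 40/37 8/29 876/1073 432/1073 1 -4 N
1 10/37 1/4 57/148 3/296 1 -3 E
2 8/37 8/13 348/481 -96/481 2 -3 S
3 20/37 4/5 198/185 -24/185 2 -4 W
4 40/37 8/29 876/1073 432/1073 1 -4 N
5 10/37 1/4 57/148 3/296 1 -3 E
final 2 -3 S

n=0: pose=(1,-4,N); sL=40/37, sR=8/29; mL=876/1073, mR=432/1073; mL+mR=1308/1073 → advance +1; mR−mL=-12/29 → turn -1·90°
n=1: pose=(1,-3,E); sL=10/37, sR=1/4; mL=57/148, mR=3/296; mL+mR=117/296 → advance +1; mR−mL=-3/8 → turn -1·90°
n=2: pose=(2,-3,S); sL=8/37, sR=8/13; mL=348/481, mR=-96/481; mL+mR=252/481 → advance +1; mR−mL=-12/13 → turn -1·90°
n=3: pose=(2,-4,W); sL=20/37, sR=4/5; mL=198/185, mR=-24/185; mL+mR=174/185 → advance +1; mR−mL=-6/5 → turn -1·90°
n=4: pose=(1,-4,N); sL=40/37, sR=8/29; mL=876/1073, mR=432/1073; mL+mR=1308/1073 → advance +1; mR−mL=-12/29 → turn -1·90°
n=5: pose=(1,-3,E); sL=10/37, sR=1/4; mL=57/148, mR=3/296; mL+mR=117/296 → advance +1; mR−mL=-3/8 → turn -1·90°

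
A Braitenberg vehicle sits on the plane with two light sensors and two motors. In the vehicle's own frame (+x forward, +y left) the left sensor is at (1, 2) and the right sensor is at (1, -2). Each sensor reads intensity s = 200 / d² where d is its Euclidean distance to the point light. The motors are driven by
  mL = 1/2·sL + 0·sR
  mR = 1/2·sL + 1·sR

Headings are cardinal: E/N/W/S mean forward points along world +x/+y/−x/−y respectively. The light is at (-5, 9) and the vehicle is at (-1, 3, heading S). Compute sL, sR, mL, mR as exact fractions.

left sensor world pos  = (1, 2); dL² = 85
right sensor world pos = (-3, 2); dR² = 53
sL = 200/85 = 40/17
sR = 200/53 = 200/53
mL = 1/2·sL + 0·sR = 20/17
mR = 1/2·sL + 1·sR = 4460/901

40/17 200/53 20/17 4460/901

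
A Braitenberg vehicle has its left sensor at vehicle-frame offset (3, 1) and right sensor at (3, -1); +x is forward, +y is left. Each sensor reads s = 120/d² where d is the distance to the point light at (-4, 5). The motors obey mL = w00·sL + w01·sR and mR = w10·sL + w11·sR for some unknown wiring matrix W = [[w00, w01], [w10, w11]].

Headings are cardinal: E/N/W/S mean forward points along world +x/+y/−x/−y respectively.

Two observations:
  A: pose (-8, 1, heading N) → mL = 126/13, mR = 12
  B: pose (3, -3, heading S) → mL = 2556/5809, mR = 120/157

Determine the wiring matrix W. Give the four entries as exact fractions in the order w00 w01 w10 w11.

obs A: pose=(-8,1,N) → sL=60/13, sR=12, mL=126/13, mR=12
obs B: pose=(3,-3,S) → sL=24/37, sR=120/157, mL=2556/5809, mR=120/157
sensor matrix S = [[60/13, 12], [24/37, 120/157]]; det S = -321408/75517
solve [mL_A; mL_B] = S·[w00; w01] and [mR_A; mR_B] = S·[w10; w11]:
  w00 = -1/2, w01 = 1, w10 = 0, w11 = 1

-1/2 1 0 1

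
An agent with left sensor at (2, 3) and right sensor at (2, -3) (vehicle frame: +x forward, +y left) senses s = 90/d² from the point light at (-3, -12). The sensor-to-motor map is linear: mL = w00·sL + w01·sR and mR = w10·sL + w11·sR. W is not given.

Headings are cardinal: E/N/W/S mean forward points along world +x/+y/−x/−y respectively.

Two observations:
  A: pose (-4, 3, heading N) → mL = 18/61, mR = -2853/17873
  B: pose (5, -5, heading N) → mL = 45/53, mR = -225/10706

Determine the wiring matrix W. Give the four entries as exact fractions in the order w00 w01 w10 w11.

1 0 1/2 -1

obs A: pose=(-4,3,N) → sL=18/61, sR=90/293, mL=18/61, mR=-2853/17873
obs B: pose=(5,-5,N) → sL=45/53, sR=45/101, mL=45/53, mR=-225/10706
sensor matrix S = [[18/61, 90/293], [45/53, 45/101]]; det S = -12373560/95674169
solve [mL_A; mL_B] = S·[w00; w01] and [mR_A; mR_B] = S·[w10; w11]:
  w00 = 1, w01 = 0, w10 = 1/2, w11 = -1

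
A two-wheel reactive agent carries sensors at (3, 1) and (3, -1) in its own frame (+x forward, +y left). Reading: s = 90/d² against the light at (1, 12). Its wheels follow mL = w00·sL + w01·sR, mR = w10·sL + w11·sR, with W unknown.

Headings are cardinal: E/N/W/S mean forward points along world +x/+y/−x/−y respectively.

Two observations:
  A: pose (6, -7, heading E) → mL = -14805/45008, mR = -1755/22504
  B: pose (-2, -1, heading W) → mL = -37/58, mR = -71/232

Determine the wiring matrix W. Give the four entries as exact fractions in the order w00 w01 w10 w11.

obs A: pose=(6,-7,E) → sL=45/194, sR=45/232, mL=-14805/45008, mR=-1755/22504
obs B: pose=(-2,-1,W) → sL=45/116, sR=1/2, mL=-37/58, mR=-71/232
sensor matrix S = [[45/194, 45/232], [45/116, 1/2]]; det S = 106335/2610464
solve [mL_A; mL_B] = S·[w00; w01] and [mR_A; mR_B] = S·[w10; w11]:
  w00 = -1, w01 = -1/2, w10 = 1/2, w11 = -1

-1 -1/2 1/2 -1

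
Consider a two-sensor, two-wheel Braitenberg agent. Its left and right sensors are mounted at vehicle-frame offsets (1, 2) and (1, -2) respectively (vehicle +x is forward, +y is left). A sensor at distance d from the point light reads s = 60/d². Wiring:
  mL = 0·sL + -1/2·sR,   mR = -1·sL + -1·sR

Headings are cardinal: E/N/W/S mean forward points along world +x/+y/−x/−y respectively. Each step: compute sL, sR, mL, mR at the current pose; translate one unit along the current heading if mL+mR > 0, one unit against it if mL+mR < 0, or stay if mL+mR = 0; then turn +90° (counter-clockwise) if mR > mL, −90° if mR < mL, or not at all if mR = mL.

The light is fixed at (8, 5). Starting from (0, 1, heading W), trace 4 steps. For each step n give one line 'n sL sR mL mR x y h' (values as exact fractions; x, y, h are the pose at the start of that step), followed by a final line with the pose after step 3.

n=0: pose=(0,1,W); sL=20/39, sR=12/17; mL=-6/17, mR=-808/663; mL+mR=-1042/663 → advance -1; mR−mL=-574/663 → turn -1·90°
n=1: pose=(1,1,N); sL=2/3, sR=30/17; mL=-15/17, mR=-124/51; mL+mR=-169/51 → advance -1; mR−mL=-79/51 → turn -1·90°
n=2: pose=(1,0,E); sL=4/3, sR=12/17; mL=-6/17, mR=-104/51; mL+mR=-122/51 → advance -1; mR−mL=-86/51 → turn -1·90°
n=3: pose=(0,0,S); sL=5/6, sR=15/34; mL=-15/68, mR=-65/51; mL+mR=-305/204 → advance -1; mR−mL=-215/204 → turn -1·90°

0 20/39 12/17 -6/17 -808/663 0 1 W
1 2/3 30/17 -15/17 -124/51 1 1 N
2 4/3 12/17 -6/17 -104/51 1 0 E
3 5/6 15/34 -15/68 -65/51 0 0 S
final 0 1 W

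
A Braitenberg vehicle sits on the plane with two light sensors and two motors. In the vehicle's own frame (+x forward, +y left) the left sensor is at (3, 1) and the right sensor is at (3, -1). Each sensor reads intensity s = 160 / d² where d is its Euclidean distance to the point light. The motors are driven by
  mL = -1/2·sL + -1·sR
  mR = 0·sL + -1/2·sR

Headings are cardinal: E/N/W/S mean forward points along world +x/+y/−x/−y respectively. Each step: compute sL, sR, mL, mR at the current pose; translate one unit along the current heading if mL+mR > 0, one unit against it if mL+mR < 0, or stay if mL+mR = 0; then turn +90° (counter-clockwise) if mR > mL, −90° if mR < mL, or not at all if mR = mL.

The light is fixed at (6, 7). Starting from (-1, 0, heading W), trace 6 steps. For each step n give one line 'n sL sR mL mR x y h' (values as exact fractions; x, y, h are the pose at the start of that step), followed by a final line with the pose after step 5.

n=0: pose=(-1,0,W); sL=40/41, sR=20/17; mL=-1160/697, mR=-10/17; mL+mR=-1570/697 → advance -1; mR−mL=750/697 → turn +1·90°
n=1: pose=(0,0,S); sL=32/25, sR=160/149; mL=-6384/3725, mR=-80/149; mL+mR=-8384/3725 → advance -1; mR−mL=4384/3725 → turn +1·90°
n=2: pose=(0,1,E); sL=80/17, sR=80/29; mL=-2520/493, mR=-40/29; mL+mR=-3200/493 → advance -1; mR−mL=1840/493 → turn +1·90°
n=3: pose=(-1,1,N); sL=160/73, sR=32/9; mL=-3056/657, mR=-16/9; mL+mR=-1408/219 → advance -1; mR−mL=1888/657 → turn +1·90°
n=4: pose=(-1,0,W); sL=40/41, sR=20/17; mL=-1160/697, mR=-10/17; mL+mR=-1570/697 → advance -1; mR−mL=750/697 → turn +1·90°
n=5: pose=(0,0,S); sL=32/25, sR=160/149; mL=-6384/3725, mR=-80/149; mL+mR=-8384/3725 → advance -1; mR−mL=4384/3725 → turn +1·90°

0 40/41 20/17 -1160/697 -10/17 -1 0 W
1 32/25 160/149 -6384/3725 -80/149 0 0 S
2 80/17 80/29 -2520/493 -40/29 0 1 E
3 160/73 32/9 -3056/657 -16/9 -1 1 N
4 40/41 20/17 -1160/697 -10/17 -1 0 W
5 32/25 160/149 -6384/3725 -80/149 0 0 S
final 0 1 E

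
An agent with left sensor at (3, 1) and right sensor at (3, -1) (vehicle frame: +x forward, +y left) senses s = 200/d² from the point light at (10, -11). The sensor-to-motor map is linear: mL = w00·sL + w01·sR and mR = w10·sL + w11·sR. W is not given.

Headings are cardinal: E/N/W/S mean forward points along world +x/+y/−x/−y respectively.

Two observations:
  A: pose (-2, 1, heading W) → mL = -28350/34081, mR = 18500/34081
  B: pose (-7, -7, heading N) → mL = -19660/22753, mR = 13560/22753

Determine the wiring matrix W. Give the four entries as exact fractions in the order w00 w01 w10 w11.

-1 -1/2 1/2 1/2

obs A: pose=(-2,1,W) → sL=100/173, sR=100/197, mL=-28350/34081, mR=18500/34081
obs B: pose=(-7,-7,N) → sL=200/373, sR=40/61, mL=-19660/22753, mR=13560/22753
sensor matrix S = [[100/173, 100/197], [200/373, 40/61]]; det S = 82864000/775444993
solve [mL_A; mL_B] = S·[w00; w01] and [mR_A; mR_B] = S·[w10; w11]:
  w00 = -1, w01 = -1/2, w10 = 1/2, w11 = 1/2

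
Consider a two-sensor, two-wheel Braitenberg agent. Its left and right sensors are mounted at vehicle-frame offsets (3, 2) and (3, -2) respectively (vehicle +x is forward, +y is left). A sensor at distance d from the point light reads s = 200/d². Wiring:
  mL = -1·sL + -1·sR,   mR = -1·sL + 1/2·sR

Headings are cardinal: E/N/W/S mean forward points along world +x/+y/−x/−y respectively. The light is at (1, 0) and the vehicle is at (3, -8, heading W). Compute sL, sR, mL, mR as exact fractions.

left sensor world pos  = (0, -10); dL² = 101
right sensor world pos = (0, -6); dR² = 37
sL = 200/101 = 200/101
sR = 200/37 = 200/37
mL = -1·sL + -1·sR = -27600/3737
mR = -1·sL + 1/2·sR = 2700/3737

200/101 200/37 -27600/3737 2700/3737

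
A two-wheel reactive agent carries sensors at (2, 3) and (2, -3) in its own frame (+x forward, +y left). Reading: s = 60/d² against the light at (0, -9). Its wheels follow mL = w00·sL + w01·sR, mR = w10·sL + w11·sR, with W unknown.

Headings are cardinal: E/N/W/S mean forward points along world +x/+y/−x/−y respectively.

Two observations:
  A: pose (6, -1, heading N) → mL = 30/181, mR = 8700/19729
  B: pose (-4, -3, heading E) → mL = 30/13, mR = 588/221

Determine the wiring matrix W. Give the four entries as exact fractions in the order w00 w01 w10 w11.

0 1/2 1/2 1/2

obs A: pose=(6,-1,N) → sL=60/109, sR=60/181, mL=30/181, mR=8700/19729
obs B: pose=(-4,-3,E) → sL=12/17, sR=60/13, mL=30/13, mR=588/221
sensor matrix S = [[60/109, 60/181], [12/17, 60/13]]; det S = 10056960/4360109
solve [mL_A; mL_B] = S·[w00; w01] and [mR_A; mR_B] = S·[w10; w11]:
  w00 = 0, w01 = 1/2, w10 = 1/2, w11 = 1/2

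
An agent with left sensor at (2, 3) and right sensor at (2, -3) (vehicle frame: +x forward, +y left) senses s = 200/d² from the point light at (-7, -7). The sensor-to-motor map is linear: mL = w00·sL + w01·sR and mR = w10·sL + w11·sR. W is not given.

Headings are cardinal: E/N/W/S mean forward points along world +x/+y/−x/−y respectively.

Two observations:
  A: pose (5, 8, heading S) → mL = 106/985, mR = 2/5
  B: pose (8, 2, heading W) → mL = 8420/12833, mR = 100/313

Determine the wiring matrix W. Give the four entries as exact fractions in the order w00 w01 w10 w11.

1 -1/2 0 1/2

obs A: pose=(5,8,S) → sL=100/197, sR=4/5, mL=106/985, mR=2/5
obs B: pose=(8,2,W) → sL=40/41, sR=200/313, mL=8420/12833, mR=100/313
sensor matrix S = [[100/197, 4/5], [40/41, 200/313]]; det S = -1153152/2528101
solve [mL_A; mL_B] = S·[w00; w01] and [mR_A; mR_B] = S·[w10; w11]:
  w00 = 1, w01 = -1/2, w10 = 0, w11 = 1/2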